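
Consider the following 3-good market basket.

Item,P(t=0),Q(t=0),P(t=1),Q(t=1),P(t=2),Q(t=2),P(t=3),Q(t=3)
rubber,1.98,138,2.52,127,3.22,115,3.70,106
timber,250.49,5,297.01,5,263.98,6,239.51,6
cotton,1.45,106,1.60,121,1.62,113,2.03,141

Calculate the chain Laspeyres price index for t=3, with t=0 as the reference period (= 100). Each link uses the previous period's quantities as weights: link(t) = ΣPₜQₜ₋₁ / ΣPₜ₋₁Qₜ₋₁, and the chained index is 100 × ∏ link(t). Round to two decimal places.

Link t=0→t=1:
ΣP(t=1)Q(t=0) = 2.52×138 + 297.01×5 + 1.60×106 = 347.76 + 1485.05 + 169.6 = 2002.41
ΣP(t=0)Q(t=0) = 1.98×138 + 250.49×5 + 1.45×106 = 273.24 + 1252.45 + 153.7 = 1679.39
link = 2002.41/1679.39 = 1.192344
Link t=1→t=2:
ΣP(t=2)Q(t=1) = 3.22×127 + 263.98×5 + 1.62×121 = 408.94 + 1319.9 + 196.02 = 1924.86
ΣP(t=1)Q(t=1) = 2.52×127 + 297.01×5 + 1.60×121 = 320.04 + 1485.05 + 193.6 = 1998.69
link = 1924.86/1998.69 = 0.963061
Link t=2→t=3:
ΣP(t=3)Q(t=2) = 3.70×115 + 239.51×6 + 2.03×113 = 425.5 + 1437.06 + 229.39 = 2091.95
ΣP(t=2)Q(t=2) = 3.22×115 + 263.98×6 + 1.62×113 = 370.3 + 1583.88 + 183.06 = 2137.24
link = 2091.95/2137.24 = 0.978809
Chained index = 100 × 1.192344 × 0.963061 × 0.978809 = 112.3966

112.40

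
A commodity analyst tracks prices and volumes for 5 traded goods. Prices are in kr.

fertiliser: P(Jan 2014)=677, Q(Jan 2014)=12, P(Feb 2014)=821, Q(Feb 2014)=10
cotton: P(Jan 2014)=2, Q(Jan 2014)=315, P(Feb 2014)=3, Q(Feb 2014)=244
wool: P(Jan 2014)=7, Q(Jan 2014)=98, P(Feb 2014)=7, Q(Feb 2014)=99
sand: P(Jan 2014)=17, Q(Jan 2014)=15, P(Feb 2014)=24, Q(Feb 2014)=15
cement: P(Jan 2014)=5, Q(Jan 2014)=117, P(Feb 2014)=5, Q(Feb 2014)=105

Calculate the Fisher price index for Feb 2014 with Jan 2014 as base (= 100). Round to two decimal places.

Laspeyres component (base-period weights):
ΣP(Feb 2014)Q(Jan 2014) = 821×12 + 3×315 + 7×98 + 24×15 + 5×117 = 9852 + 945 + 686 + 360 + 585 = 12428
ΣP(Jan 2014)Q(Jan 2014) = 677×12 + 2×315 + 7×98 + 17×15 + 5×117 = 8124 + 630 + 686 + 255 + 585 = 10280
L = 12428 / 10280 × 100 = 120.8949
Paasche component (current-period weights):
ΣP(Feb 2014)Q(Feb 2014) = 821×10 + 3×244 + 7×99 + 24×15 + 5×105 = 8210 + 732 + 693 + 360 + 525 = 10520
ΣP(Jan 2014)Q(Feb 2014) = 677×10 + 2×244 + 7×99 + 17×15 + 5×105 = 6770 + 488 + 693 + 255 + 525 = 8731
P = 10520 / 8731 × 100 = 120.4902
Fisher = √(L × P) = √(120.8949 × 120.4902) = 120.6924

120.69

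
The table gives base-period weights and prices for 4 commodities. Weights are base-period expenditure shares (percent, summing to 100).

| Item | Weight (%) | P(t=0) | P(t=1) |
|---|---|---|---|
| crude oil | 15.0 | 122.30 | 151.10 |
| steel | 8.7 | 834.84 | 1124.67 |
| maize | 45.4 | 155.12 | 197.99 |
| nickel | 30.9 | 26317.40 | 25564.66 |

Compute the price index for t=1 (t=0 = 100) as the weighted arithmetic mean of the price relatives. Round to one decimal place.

crude oil: 15.0 × (151.10/122.30) = 15.0 × 1.235487 = 18.5323
steel: 8.7 × (1124.67/834.84) = 8.7 × 1.347168 = 11.7204
maize: 45.4 × (197.99/155.12) = 45.4 × 1.276367 = 57.9470
nickel: 30.9 × (25564.66/26317.40) = 30.9 × 0.971398 = 30.0162
Index = Σ wᵢ·(p₁ᵢ/p₀ᵢ) = 18.5323 + 11.7204 + 57.9470 + 30.0162 = 118.2159

118.2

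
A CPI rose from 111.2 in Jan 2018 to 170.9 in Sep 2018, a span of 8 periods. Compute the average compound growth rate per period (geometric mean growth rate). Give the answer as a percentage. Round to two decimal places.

5.52%

Growth factor = (170.9/111.2)^(1/8) = (1.536871)^(1/8) = 1.055188
Growth rate = 1.055188 − 1 = 0.055188 = 5.5188%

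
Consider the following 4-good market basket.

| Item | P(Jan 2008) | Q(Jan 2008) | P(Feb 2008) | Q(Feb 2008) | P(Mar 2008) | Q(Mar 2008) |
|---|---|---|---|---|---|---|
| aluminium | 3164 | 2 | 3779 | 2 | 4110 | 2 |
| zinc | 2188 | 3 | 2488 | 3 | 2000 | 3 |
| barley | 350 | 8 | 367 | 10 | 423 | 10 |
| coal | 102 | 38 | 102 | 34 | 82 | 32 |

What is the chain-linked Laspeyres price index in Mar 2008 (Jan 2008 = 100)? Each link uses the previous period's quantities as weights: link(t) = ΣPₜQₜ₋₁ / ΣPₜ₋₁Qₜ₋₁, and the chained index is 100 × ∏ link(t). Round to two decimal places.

Link Jan 2008→Feb 2008:
ΣP(Feb 2008)Q(Jan 2008) = 3779×2 + 2488×3 + 367×8 + 102×38 = 7558 + 7464 + 2936 + 3876 = 21834
ΣP(Jan 2008)Q(Jan 2008) = 3164×2 + 2188×3 + 350×8 + 102×38 = 6328 + 6564 + 2800 + 3876 = 19568
link = 21834/19568 = 1.115801
Link Feb 2008→Mar 2008:
ΣP(Mar 2008)Q(Feb 2008) = 4110×2 + 2000×3 + 423×10 + 82×34 = 8220 + 6000 + 4230 + 2788 = 21238
ΣP(Feb 2008)Q(Feb 2008) = 3779×2 + 2488×3 + 367×10 + 102×34 = 7558 + 7464 + 3670 + 3468 = 22160
link = 21238/22160 = 0.958394
Chained index = 100 × 1.115801 × 0.958394 = 106.9377

106.94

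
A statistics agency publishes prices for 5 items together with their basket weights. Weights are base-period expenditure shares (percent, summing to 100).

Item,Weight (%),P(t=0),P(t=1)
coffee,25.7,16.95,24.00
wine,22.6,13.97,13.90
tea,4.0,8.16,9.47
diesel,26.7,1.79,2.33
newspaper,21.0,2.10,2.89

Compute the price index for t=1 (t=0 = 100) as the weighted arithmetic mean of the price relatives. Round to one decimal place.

coffee: 25.7 × (24.00/16.95) = 25.7 × 1.415929 = 36.3894
wine: 22.6 × (13.90/13.97) = 22.6 × 0.994989 = 22.4868
tea: 4.0 × (9.47/8.16) = 4.0 × 1.160539 = 4.6422
diesel: 26.7 × (2.33/1.79) = 26.7 × 1.301676 = 34.7547
newspaper: 21.0 × (2.89/2.10) = 21.0 × 1.376190 = 28.9000
Index = Σ wᵢ·(p₁ᵢ/p₀ᵢ) = 36.3894 + 22.4868 + 4.6422 + 34.7547 + 28.9000 = 127.1730

127.2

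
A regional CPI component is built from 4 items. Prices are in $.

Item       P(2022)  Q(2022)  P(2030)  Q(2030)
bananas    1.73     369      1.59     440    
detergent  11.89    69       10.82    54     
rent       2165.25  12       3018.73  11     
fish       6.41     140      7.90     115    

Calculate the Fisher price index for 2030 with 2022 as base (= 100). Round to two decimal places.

136.40

Laspeyres component (base-period weights):
ΣP(2030)Q(2022) = 1.59×369 + 10.82×69 + 3018.73×12 + 7.90×140 = 586.71 + 746.58 + 36224.76 + 1106 = 38664.05
ΣP(2022)Q(2022) = 1.73×369 + 11.89×69 + 2165.25×12 + 6.41×140 = 638.37 + 820.41 + 25983 + 897.4 = 28339.18
L = 38664.05 / 28339.18 × 100 = 136.4332
Paasche component (current-period weights):
ΣP(2030)Q(2030) = 1.59×440 + 10.82×54 + 3018.73×11 + 7.90×115 = 699.6 + 584.28 + 33206.03 + 908.5 = 35398.41
ΣP(2022)Q(2030) = 1.73×440 + 11.89×54 + 2165.25×11 + 6.41×115 = 761.2 + 642.06 + 23817.75 + 737.15 = 25958.16
P = 35398.41 / 25958.16 × 100 = 136.3672
Fisher = √(L × P) = √(136.4332 × 136.3672) = 136.4002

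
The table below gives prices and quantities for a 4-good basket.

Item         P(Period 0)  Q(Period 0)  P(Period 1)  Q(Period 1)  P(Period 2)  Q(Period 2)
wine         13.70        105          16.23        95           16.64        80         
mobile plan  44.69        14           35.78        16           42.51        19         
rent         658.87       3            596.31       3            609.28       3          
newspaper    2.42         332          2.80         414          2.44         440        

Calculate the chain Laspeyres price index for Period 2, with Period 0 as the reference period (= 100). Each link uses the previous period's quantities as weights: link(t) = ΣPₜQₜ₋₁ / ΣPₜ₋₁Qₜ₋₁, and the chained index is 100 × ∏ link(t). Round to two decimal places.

Link Period 0→Period 1:
ΣP(Period 1)Q(Period 0) = 16.23×105 + 35.78×14 + 596.31×3 + 2.80×332 = 1704.15 + 500.92 + 1788.93 + 929.6 = 4923.6
ΣP(Period 0)Q(Period 0) = 13.70×105 + 44.69×14 + 658.87×3 + 2.42×332 = 1438.5 + 625.66 + 1976.61 + 803.44 = 4844.21
link = 4923.6/4844.21 = 1.016389
Link Period 1→Period 2:
ΣP(Period 2)Q(Period 1) = 16.64×95 + 42.51×16 + 609.28×3 + 2.44×414 = 1580.8 + 680.16 + 1827.84 + 1010.16 = 5098.96
ΣP(Period 1)Q(Period 1) = 16.23×95 + 35.78×16 + 596.31×3 + 2.80×414 = 1541.85 + 572.48 + 1788.93 + 1159.2 = 5062.46
link = 5098.96/5062.46 = 1.007210
Chained index = 100 × 1.016389 × 1.007210 = 102.3717

102.37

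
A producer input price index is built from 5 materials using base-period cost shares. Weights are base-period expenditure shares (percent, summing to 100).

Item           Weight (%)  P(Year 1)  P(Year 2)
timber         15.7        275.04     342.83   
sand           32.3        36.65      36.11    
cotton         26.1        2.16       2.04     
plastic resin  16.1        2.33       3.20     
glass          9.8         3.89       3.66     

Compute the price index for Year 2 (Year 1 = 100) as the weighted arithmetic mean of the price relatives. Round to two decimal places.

107.38

timber: 15.7 × (342.83/275.04) = 15.7 × 1.246473 = 19.5696
sand: 32.3 × (36.11/36.65) = 32.3 × 0.985266 = 31.8241
cotton: 26.1 × (2.04/2.16) = 26.1 × 0.944444 = 24.6500
plastic resin: 16.1 × (3.20/2.33) = 16.1 × 1.373391 = 22.1116
glass: 9.8 × (3.66/3.89) = 9.8 × 0.940874 = 9.2206
Index = Σ wᵢ·(p₁ᵢ/p₀ᵢ) = 19.5696 + 31.8241 + 24.6500 + 22.1116 + 9.2206 = 107.3759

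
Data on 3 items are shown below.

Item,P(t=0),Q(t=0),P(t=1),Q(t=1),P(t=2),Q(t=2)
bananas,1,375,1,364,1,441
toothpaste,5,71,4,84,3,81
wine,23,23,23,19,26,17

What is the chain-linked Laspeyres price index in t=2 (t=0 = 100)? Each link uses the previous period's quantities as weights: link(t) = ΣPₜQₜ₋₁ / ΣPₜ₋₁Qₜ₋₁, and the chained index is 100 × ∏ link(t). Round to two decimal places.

92.12

Link t=0→t=1:
ΣP(t=1)Q(t=0) = 1×375 + 4×71 + 23×23 = 375 + 284 + 529 = 1188
ΣP(t=0)Q(t=0) = 1×375 + 5×71 + 23×23 = 375 + 355 + 529 = 1259
link = 1188/1259 = 0.943606
Link t=1→t=2:
ΣP(t=2)Q(t=1) = 1×364 + 3×84 + 26×19 = 364 + 252 + 494 = 1110
ΣP(t=1)Q(t=1) = 1×364 + 4×84 + 23×19 = 364 + 336 + 437 = 1137
link = 1110/1137 = 0.976253
Chained index = 100 × 0.943606 × 0.976253 = 92.1199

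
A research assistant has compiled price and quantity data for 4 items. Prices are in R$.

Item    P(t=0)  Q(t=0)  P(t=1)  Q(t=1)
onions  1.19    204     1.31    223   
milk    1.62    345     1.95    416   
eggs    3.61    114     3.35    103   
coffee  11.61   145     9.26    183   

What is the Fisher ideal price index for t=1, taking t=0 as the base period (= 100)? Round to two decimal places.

91.73

Laspeyres component (base-period weights):
ΣP(t=1)Q(t=0) = 1.31×204 + 1.95×345 + 3.35×114 + 9.26×145 = 267.24 + 672.75 + 381.9 + 1342.7 = 2664.59
ΣP(t=0)Q(t=0) = 1.19×204 + 1.62×345 + 3.61×114 + 11.61×145 = 242.76 + 558.9 + 411.54 + 1683.45 = 2896.65
L = 2664.59 / 2896.65 × 100 = 91.9887
Paasche component (current-period weights):
ΣP(t=1)Q(t=1) = 1.31×223 + 1.95×416 + 3.35×103 + 9.26×183 = 292.13 + 811.2 + 345.05 + 1694.58 = 3142.96
ΣP(t=0)Q(t=1) = 1.19×223 + 1.62×416 + 3.61×103 + 11.61×183 = 265.37 + 673.92 + 371.83 + 2124.63 = 3435.75
P = 3142.96 / 3435.75 × 100 = 91.4781
Fisher = √(L × P) = √(91.9887 × 91.4781) = 91.7331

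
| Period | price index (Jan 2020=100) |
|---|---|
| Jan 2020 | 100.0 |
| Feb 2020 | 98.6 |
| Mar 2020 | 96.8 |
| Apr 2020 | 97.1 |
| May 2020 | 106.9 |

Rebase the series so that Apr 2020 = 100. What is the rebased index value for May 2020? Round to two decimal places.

Rebased(May 2020) = 106.9 / 97.1 × 100 = 110.0927

110.09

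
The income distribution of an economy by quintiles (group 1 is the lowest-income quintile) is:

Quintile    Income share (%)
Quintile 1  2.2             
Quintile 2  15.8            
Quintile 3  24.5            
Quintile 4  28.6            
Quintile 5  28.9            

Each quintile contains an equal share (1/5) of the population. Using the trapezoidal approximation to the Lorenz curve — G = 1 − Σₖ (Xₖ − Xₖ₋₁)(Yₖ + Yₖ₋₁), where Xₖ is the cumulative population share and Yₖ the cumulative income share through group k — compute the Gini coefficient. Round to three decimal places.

Cumulative income shares Yₖ: 0.0220, 0.1800, 0.4250, 0.7110, 1.0000
Σ (Xₖ−Xₖ₋₁)(Yₖ+Yₖ₋₁) = (1/5)(0.0220+0.0000) + (1/5)(0.1800+0.0220) + (1/5)(0.4250+0.1800) + (1/5)(0.7110+0.4250) + (1/5)(1.0000+0.7110)
  = 0.0044 + 0.0404 + 0.1210 + 0.2272 + 0.3422 = 0.7352
G = 1 − 0.7352 = 0.2648

0.265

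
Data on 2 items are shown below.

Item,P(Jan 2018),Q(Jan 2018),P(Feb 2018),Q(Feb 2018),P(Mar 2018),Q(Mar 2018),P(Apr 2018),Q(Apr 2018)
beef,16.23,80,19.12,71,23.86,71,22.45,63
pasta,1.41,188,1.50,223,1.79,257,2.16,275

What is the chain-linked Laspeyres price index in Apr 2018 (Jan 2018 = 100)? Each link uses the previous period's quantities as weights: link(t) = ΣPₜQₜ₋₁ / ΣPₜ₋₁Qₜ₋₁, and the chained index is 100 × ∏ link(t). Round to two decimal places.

143.01

Link Jan 2018→Feb 2018:
ΣP(Feb 2018)Q(Jan 2018) = 19.12×80 + 1.50×188 = 1529.6 + 282 = 1811.6
ΣP(Jan 2018)Q(Jan 2018) = 16.23×80 + 1.41×188 = 1298.4 + 265.08 = 1563.48
link = 1811.6/1563.48 = 1.158697
Link Feb 2018→Mar 2018:
ΣP(Mar 2018)Q(Feb 2018) = 23.86×71 + 1.79×223 = 1694.06 + 399.17 = 2093.23
ΣP(Feb 2018)Q(Feb 2018) = 19.12×71 + 1.50×223 = 1357.52 + 334.5 = 1692.02
link = 2093.23/1692.02 = 1.237119
Link Mar 2018→Apr 2018:
ΣP(Apr 2018)Q(Mar 2018) = 22.45×71 + 2.16×257 = 1593.95 + 555.12 = 2149.07
ΣP(Mar 2018)Q(Mar 2018) = 23.86×71 + 1.79×257 = 1694.06 + 460.03 = 2154.09
link = 2149.07/2154.09 = 0.997670
Chained index = 100 × 1.158697 × 1.237119 × 0.997670 = 143.0106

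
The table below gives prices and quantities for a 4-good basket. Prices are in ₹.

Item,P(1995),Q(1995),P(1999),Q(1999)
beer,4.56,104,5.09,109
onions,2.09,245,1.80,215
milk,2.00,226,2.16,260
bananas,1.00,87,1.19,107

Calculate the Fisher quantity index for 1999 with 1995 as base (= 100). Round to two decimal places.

Laspeyres component (base-period weights):
ΣP(1995)Q(1999) = 4.56×109 + 2.09×215 + 2.00×260 + 1.00×107 = 497.04 + 449.35 + 520 + 107 = 1573.39
ΣP(1995)Q(1995) = 4.56×104 + 2.09×245 + 2.00×226 + 1.00×87 = 474.24 + 512.05 + 452 + 87 = 1525.29
L = 1573.39 / 1525.29 × 100 = 103.1535
Paasche component (current-period weights):
ΣP(1999)Q(1999) = 5.09×109 + 1.80×215 + 2.16×260 + 1.19×107 = 554.81 + 387 + 561.6 + 127.33 = 1630.74
ΣP(1999)Q(1995) = 5.09×104 + 1.80×245 + 2.16×226 + 1.19×87 = 529.36 + 441 + 488.16 + 103.53 = 1562.05
P = 1630.74 / 1562.05 × 100 = 104.3974
Fisher = √(L × P) = √(103.1535 × 104.3974) = 103.7736

103.77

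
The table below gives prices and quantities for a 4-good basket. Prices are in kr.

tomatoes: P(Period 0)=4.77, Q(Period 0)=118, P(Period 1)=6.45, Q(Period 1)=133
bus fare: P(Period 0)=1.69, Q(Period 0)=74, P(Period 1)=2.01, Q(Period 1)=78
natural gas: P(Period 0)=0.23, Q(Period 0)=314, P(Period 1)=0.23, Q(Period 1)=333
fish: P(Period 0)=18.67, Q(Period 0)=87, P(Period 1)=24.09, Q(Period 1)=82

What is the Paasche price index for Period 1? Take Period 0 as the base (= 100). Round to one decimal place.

129.2

Paasche price index uses current-period quantities as weights.
ΣP(Period 1)·Q(Period 1) = 6.45×133 + 2.01×78 + 0.23×333 + 24.09×82 = 857.85 + 156.78 + 76.59 + 1975.38 = 3066.6
ΣP(Period 0)·Q(Period 1) = 4.77×133 + 1.69×78 + 0.23×333 + 18.67×82 = 634.41 + 131.82 + 76.59 + 1530.94 = 2373.76
Index = 3066.6 / 2373.76 × 100 = 129.1874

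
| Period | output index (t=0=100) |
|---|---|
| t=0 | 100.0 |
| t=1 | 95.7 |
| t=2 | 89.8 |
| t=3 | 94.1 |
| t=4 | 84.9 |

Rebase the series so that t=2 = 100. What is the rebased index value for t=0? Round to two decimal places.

Rebased(t=0) = 100.0 / 89.8 × 100 = 111.3586

111.36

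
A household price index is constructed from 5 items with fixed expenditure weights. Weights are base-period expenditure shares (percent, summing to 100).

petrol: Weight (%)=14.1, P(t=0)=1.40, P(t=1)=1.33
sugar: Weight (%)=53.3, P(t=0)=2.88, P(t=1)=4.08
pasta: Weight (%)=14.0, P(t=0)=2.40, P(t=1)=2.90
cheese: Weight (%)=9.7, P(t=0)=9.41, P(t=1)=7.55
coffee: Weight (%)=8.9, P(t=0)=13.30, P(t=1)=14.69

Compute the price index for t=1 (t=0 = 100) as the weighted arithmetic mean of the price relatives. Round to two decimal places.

petrol: 14.1 × (1.33/1.40) = 14.1 × 0.950000 = 13.3950
sugar: 53.3 × (4.08/2.88) = 53.3 × 1.416667 = 75.5083
pasta: 14.0 × (2.90/2.40) = 14.0 × 1.208333 = 16.9167
cheese: 9.7 × (7.55/9.41) = 9.7 × 0.802338 = 7.7827
coffee: 8.9 × (14.69/13.30) = 8.9 × 1.104511 = 9.8302
Index = Σ wᵢ·(p₁ᵢ/p₀ᵢ) = 13.3950 + 75.5083 + 16.9167 + 7.7827 + 9.8302 = 123.4328

123.43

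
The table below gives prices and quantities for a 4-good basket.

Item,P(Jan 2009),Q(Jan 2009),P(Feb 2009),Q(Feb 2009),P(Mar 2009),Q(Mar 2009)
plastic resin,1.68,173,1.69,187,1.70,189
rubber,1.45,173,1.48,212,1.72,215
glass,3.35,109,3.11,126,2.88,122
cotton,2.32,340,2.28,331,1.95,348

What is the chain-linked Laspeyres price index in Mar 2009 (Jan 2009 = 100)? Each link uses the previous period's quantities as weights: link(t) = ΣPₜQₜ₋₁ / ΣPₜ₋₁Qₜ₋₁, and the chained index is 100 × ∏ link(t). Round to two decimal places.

93.35

Link Jan 2009→Feb 2009:
ΣP(Feb 2009)Q(Jan 2009) = 1.69×173 + 1.48×173 + 3.11×109 + 2.28×340 = 292.37 + 256.04 + 338.99 + 775.2 = 1662.6
ΣP(Jan 2009)Q(Jan 2009) = 1.68×173 + 1.45×173 + 3.35×109 + 2.32×340 = 290.64 + 250.85 + 365.15 + 788.8 = 1695.44
link = 1662.6/1695.44 = 0.980630
Link Feb 2009→Mar 2009:
ΣP(Mar 2009)Q(Feb 2009) = 1.70×187 + 1.72×212 + 2.88×126 + 1.95×331 = 317.9 + 364.64 + 362.88 + 645.45 = 1690.87
ΣP(Feb 2009)Q(Feb 2009) = 1.69×187 + 1.48×212 + 3.11×126 + 2.28×331 = 316.03 + 313.76 + 391.86 + 754.68 = 1776.33
link = 1690.87/1776.33 = 0.951890
Chained index = 100 × 0.980630 × 0.951890 = 93.3452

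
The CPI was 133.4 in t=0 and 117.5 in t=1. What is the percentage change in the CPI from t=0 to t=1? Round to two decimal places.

-11.92%

Change = (117.5 − 133.4) / 133.4 × 100
       = -15.9 / 133.4 × 100 = -11.9190%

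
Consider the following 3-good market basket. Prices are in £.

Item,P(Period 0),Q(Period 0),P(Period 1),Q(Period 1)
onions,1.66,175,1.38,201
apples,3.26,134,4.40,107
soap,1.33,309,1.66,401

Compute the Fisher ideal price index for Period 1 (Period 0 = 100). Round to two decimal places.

Laspeyres component (base-period weights):
ΣP(Period 1)Q(Period 0) = 1.38×175 + 4.40×134 + 1.66×309 = 241.5 + 589.6 + 512.94 = 1344.04
ΣP(Period 0)Q(Period 0) = 1.66×175 + 3.26×134 + 1.33×309 = 290.5 + 436.84 + 410.97 = 1138.31
L = 1344.04 / 1138.31 × 100 = 118.0733
Paasche component (current-period weights):
ΣP(Period 1)Q(Period 1) = 1.38×201 + 4.40×107 + 1.66×401 = 277.38 + 470.8 + 665.66 = 1413.84
ΣP(Period 0)Q(Period 1) = 1.66×201 + 3.26×107 + 1.33×401 = 333.66 + 348.82 + 533.33 = 1215.81
P = 1413.84 / 1215.81 × 100 = 116.2879
Fisher = √(L × P) = √(118.0733 × 116.2879) = 117.1772

117.18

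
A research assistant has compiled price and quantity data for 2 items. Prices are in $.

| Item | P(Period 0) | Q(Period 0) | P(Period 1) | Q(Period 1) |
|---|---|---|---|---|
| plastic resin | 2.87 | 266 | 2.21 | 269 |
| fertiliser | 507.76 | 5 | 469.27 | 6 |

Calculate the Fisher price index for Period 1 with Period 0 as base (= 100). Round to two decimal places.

Laspeyres component (base-period weights):
ΣP(Period 1)Q(Period 0) = 2.21×266 + 469.27×5 = 587.86 + 2346.35 = 2934.21
ΣP(Period 0)Q(Period 0) = 2.87×266 + 507.76×5 = 763.42 + 2538.8 = 3302.22
L = 2934.21 / 3302.22 × 100 = 88.8557
Paasche component (current-period weights):
ΣP(Period 1)Q(Period 1) = 2.21×269 + 469.27×6 = 594.49 + 2815.62 = 3410.11
ΣP(Period 0)Q(Period 1) = 2.87×269 + 507.76×6 = 772.03 + 3046.56 = 3818.59
P = 3410.11 / 3818.59 × 100 = 89.3029
Fisher = √(L × P) = √(88.8557 × 89.3029) = 89.0790

89.08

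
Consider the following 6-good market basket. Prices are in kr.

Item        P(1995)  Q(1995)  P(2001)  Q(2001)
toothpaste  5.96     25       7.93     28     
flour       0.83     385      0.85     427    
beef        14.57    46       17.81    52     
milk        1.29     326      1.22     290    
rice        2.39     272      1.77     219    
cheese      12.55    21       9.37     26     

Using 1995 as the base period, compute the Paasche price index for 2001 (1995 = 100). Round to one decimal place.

99.7

Paasche price index uses current-period quantities as weights.
ΣP(2001)·Q(2001) = 7.93×28 + 0.85×427 + 17.81×52 + 1.22×290 + 1.77×219 + 9.37×26 = 222.04 + 362.95 + 926.12 + 353.8 + 387.63 + 243.62 = 2496.16
ΣP(1995)·Q(2001) = 5.96×28 + 0.83×427 + 14.57×52 + 1.29×290 + 2.39×219 + 12.55×26 = 166.88 + 354.41 + 757.64 + 374.1 + 523.41 + 326.3 = 2502.74
Index = 2496.16 / 2502.74 × 100 = 99.7371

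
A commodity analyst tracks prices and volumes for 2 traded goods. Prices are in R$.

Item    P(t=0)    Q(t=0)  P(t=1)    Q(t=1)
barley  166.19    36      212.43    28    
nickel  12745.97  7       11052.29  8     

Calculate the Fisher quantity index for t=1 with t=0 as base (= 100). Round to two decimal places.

Laspeyres component (base-period weights):
ΣP(t=0)Q(t=1) = 166.19×28 + 12745.97×8 = 4653.32 + 101967.76 = 106621.08
ΣP(t=0)Q(t=0) = 166.19×36 + 12745.97×7 = 5982.84 + 89221.79 = 95204.63
L = 106621.08 / 95204.63 × 100 = 111.9915
Paasche component (current-period weights):
ΣP(t=1)Q(t=1) = 212.43×28 + 11052.29×8 = 5948.04 + 88418.32 = 94366.36
ΣP(t=1)Q(t=0) = 212.43×36 + 11052.29×7 = 7647.48 + 77366.03 = 85013.51
P = 94366.36 / 85013.51 × 100 = 111.0016
Fisher = √(L × P) = √(111.9915 × 111.0016) = 111.4954

111.50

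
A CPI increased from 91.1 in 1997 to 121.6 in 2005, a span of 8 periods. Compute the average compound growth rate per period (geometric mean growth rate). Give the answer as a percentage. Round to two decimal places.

3.68%

Growth factor = (121.6/91.1)^(1/8) = (1.334797)^(1/8) = 1.036757
Growth rate = 1.036757 − 1 = 0.036757 = 3.6757%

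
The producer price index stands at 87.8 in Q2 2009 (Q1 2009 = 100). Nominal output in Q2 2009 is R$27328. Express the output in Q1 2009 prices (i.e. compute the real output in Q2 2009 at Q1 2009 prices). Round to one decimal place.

Real = Nominal ÷ (Index/100) = 27328 ÷ (87.8/100)
     = 27328 ÷ 0.878 = 31125.2847

31125.3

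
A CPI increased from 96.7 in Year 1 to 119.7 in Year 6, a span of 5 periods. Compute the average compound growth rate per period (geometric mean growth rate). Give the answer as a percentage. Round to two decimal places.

Growth factor = (119.7/96.7)^(1/5) = (1.237849)^(1/5) = 1.043599
Growth rate = 1.043599 − 1 = 0.043599 = 4.3599%

4.36%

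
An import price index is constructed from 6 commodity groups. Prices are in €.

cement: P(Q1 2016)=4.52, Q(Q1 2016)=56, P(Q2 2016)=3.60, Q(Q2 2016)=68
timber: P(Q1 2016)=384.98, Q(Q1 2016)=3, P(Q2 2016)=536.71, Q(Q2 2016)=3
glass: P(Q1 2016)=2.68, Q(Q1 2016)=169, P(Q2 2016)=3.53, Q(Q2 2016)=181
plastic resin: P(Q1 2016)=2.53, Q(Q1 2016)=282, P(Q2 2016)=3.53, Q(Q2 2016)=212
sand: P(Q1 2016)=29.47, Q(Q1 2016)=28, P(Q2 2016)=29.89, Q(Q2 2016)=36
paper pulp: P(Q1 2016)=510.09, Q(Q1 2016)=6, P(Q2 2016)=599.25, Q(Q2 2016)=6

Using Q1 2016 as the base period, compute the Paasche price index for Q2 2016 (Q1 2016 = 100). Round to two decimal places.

119.81

Paasche price index uses current-period quantities as weights.
ΣP(Q2 2016)·Q(Q2 2016) = 3.60×68 + 536.71×3 + 3.53×181 + 3.53×212 + 29.89×36 + 599.25×6 = 244.8 + 1610.13 + 638.93 + 748.36 + 1076.04 + 3595.5 = 7913.76
ΣP(Q1 2016)·Q(Q2 2016) = 4.52×68 + 384.98×3 + 2.68×181 + 2.53×212 + 29.47×36 + 510.09×6 = 307.36 + 1154.94 + 485.08 + 536.36 + 1060.92 + 3060.54 = 6605.2
Index = 7913.76 / 6605.2 × 100 = 119.8111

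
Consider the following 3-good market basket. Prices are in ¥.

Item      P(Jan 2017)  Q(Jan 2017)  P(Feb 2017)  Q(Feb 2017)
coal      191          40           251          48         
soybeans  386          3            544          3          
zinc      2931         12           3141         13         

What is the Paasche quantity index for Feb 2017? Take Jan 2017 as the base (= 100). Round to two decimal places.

110.43

Paasche quantity index uses current-period prices as weights.
ΣP(Feb 2017)·Q(Feb 2017) = 251×48 + 544×3 + 3141×13 = 12048 + 1632 + 40833 = 54513
ΣP(Feb 2017)·Q(Jan 2017) = 251×40 + 544×3 + 3141×12 = 10040 + 1632 + 37692 = 49364
Index = 54513 / 49364 × 100 = 110.4307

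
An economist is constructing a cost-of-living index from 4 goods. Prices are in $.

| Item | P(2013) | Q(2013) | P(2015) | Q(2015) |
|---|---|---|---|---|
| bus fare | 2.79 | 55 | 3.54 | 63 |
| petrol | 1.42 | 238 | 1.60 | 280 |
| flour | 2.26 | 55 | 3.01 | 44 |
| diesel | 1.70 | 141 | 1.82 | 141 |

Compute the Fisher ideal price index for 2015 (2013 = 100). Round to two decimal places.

116.40

Laspeyres component (base-period weights):
ΣP(2015)Q(2013) = 3.54×55 + 1.60×238 + 3.01×55 + 1.82×141 = 194.7 + 380.8 + 165.55 + 256.62 = 997.67
ΣP(2013)Q(2013) = 2.79×55 + 1.42×238 + 2.26×55 + 1.70×141 = 153.45 + 337.96 + 124.3 + 239.7 = 855.41
L = 997.67 / 855.41 × 100 = 116.6306
Paasche component (current-period weights):
ΣP(2015)Q(2015) = 3.54×63 + 1.60×280 + 3.01×44 + 1.82×141 = 223.02 + 448 + 132.44 + 256.62 = 1060.08
ΣP(2013)Q(2015) = 2.79×63 + 1.42×280 + 2.26×44 + 1.70×141 = 175.77 + 397.6 + 99.44 + 239.7 = 912.51
P = 1060.08 / 912.51 × 100 = 116.1719
Fisher = √(L × P) = √(116.6306 × 116.1719) = 116.4010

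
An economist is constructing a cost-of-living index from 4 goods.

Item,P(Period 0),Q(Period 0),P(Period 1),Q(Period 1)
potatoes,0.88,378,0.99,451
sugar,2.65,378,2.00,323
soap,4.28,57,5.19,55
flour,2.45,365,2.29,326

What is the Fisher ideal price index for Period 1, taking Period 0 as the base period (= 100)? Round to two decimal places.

92.19

Laspeyres component (base-period weights):
ΣP(Period 1)Q(Period 0) = 0.99×378 + 2.00×378 + 5.19×57 + 2.29×365 = 374.22 + 756 + 295.83 + 835.85 = 2261.9
ΣP(Period 0)Q(Period 0) = 0.88×378 + 2.65×378 + 4.28×57 + 2.45×365 = 332.64 + 1001.7 + 243.96 + 894.25 = 2472.55
L = 2261.9 / 2472.55 × 100 = 91.4805
Paasche component (current-period weights):
ΣP(Period 1)Q(Period 1) = 0.99×451 + 2.00×323 + 5.19×55 + 2.29×326 = 446.49 + 646 + 285.45 + 746.54 = 2124.48
ΣP(Period 0)Q(Period 1) = 0.88×451 + 2.65×323 + 4.28×55 + 2.45×326 = 396.88 + 855.95 + 235.4 + 798.7 = 2286.93
P = 2124.48 / 2286.93 × 100 = 92.8966
Fisher = √(L × P) = √(91.4805 × 92.8966) = 92.1858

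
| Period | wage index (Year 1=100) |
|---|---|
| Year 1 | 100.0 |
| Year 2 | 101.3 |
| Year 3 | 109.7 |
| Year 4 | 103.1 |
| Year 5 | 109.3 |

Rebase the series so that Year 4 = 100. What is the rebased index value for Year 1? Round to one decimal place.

Rebased(Year 1) = 100.0 / 103.1 × 100 = 96.9932

97.0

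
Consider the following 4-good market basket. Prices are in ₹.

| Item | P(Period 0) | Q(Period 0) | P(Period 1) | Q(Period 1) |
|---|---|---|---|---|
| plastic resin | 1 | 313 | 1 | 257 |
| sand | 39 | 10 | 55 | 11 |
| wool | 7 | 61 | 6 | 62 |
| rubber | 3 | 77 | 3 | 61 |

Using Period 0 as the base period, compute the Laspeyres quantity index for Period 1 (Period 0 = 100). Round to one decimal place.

Laspeyres quantity index uses base-period prices as weights.
ΣP(Period 0)·Q(Period 1) = 1×257 + 39×11 + 7×62 + 3×61 = 257 + 429 + 434 + 183 = 1303
ΣP(Period 0)·Q(Period 0) = 1×313 + 39×10 + 7×61 + 3×77 = 313 + 390 + 427 + 231 = 1361
Index = 1303 / 1361 × 100 = 95.7384

95.7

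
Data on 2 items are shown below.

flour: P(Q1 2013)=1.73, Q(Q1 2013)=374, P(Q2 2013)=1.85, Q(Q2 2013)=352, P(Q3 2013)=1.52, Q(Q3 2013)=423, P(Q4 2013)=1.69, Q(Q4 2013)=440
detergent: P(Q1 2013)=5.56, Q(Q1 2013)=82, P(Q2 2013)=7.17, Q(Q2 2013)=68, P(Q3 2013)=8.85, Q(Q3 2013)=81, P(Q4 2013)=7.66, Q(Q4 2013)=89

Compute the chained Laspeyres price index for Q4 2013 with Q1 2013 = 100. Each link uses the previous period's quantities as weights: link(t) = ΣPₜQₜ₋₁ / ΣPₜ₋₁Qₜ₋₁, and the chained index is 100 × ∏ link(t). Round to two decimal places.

Link Q1 2013→Q2 2013:
ΣP(Q2 2013)Q(Q1 2013) = 1.85×374 + 7.17×82 = 691.9 + 587.94 = 1279.84
ΣP(Q1 2013)Q(Q1 2013) = 1.73×374 + 5.56×82 = 647.02 + 455.92 = 1102.94
link = 1279.84/1102.94 = 1.160390
Link Q2 2013→Q3 2013:
ΣP(Q3 2013)Q(Q2 2013) = 1.52×352 + 8.85×68 = 535.04 + 601.8 = 1136.84
ΣP(Q2 2013)Q(Q2 2013) = 1.85×352 + 7.17×68 = 651.2 + 487.56 = 1138.76
link = 1136.84/1138.76 = 0.998314
Link Q3 2013→Q4 2013:
ΣP(Q4 2013)Q(Q3 2013) = 1.69×423 + 7.66×81 = 714.87 + 620.46 = 1335.33
ΣP(Q3 2013)Q(Q3 2013) = 1.52×423 + 8.85×81 = 642.96 + 716.85 = 1359.81
link = 1335.33/1359.81 = 0.981997
Chained index = 100 × 1.160390 × 0.998314 × 0.981997 = 113.7578

113.76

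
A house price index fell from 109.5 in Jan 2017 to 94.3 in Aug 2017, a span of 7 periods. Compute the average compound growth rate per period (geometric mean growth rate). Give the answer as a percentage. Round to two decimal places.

-2.11%

Growth factor = (94.3/109.5)^(1/7) = (0.861187)^(1/7) = 0.978877
Growth rate = 0.978877 − 1 = -0.021123 = -2.1123%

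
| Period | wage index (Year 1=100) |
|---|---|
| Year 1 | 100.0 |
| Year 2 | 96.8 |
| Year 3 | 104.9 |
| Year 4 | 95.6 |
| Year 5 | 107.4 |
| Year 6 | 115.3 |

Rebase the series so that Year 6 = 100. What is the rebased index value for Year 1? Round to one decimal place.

86.7

Rebased(Year 1) = 100.0 / 115.3 × 100 = 86.7303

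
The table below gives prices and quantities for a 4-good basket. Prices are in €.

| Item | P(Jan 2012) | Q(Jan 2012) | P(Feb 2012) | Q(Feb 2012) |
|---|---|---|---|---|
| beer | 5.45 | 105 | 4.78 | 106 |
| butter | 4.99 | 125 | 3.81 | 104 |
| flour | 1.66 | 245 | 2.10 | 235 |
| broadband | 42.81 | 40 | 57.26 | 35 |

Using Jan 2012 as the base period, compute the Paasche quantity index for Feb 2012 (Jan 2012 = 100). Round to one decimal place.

Paasche quantity index uses current-period prices as weights.
ΣP(Feb 2012)·Q(Feb 2012) = 4.78×106 + 3.81×104 + 2.10×235 + 57.26×35 = 506.68 + 396.24 + 493.5 + 2004.1 = 3400.52
ΣP(Feb 2012)·Q(Jan 2012) = 4.78×105 + 3.81×125 + 2.10×245 + 57.26×40 = 501.9 + 476.25 + 514.5 + 2290.4 = 3783.05
Index = 3400.52 / 3783.05 × 100 = 89.8883

89.9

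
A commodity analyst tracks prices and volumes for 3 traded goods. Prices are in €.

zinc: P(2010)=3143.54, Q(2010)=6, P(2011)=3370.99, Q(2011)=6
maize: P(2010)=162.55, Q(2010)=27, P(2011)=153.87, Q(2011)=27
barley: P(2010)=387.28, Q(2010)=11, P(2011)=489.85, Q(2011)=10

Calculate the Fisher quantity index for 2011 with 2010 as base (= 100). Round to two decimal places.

Laspeyres component (base-period weights):
ΣP(2010)Q(2011) = 3143.54×6 + 162.55×27 + 387.28×10 = 18861.24 + 4388.85 + 3872.8 = 27122.89
ΣP(2010)Q(2010) = 3143.54×6 + 162.55×27 + 387.28×11 = 18861.24 + 4388.85 + 4260.08 = 27510.17
L = 27122.89 / 27510.17 × 100 = 98.5922
Paasche component (current-period weights):
ΣP(2011)Q(2011) = 3370.99×6 + 153.87×27 + 489.85×10 = 20225.94 + 4154.49 + 4898.5 = 29278.93
ΣP(2011)Q(2010) = 3370.99×6 + 153.87×27 + 489.85×11 = 20225.94 + 4154.49 + 5388.35 = 29768.78
P = 29278.93 / 29768.78 × 100 = 98.3545
Fisher = √(L × P) = √(98.5922 × 98.3545) = 98.4733

98.47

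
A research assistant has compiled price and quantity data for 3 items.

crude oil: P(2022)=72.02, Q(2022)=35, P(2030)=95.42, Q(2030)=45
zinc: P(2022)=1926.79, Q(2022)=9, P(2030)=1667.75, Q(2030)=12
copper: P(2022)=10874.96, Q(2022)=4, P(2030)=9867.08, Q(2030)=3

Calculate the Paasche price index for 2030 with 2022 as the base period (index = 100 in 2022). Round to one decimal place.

91.4

Paasche price index uses current-period quantities as weights.
ΣP(2030)·Q(2030) = 95.42×45 + 1667.75×12 + 9867.08×3 = 4293.9 + 20013 + 29601.24 = 53908.14
ΣP(2022)·Q(2030) = 72.02×45 + 1926.79×12 + 10874.96×3 = 3240.9 + 23121.48 + 32624.88 = 58987.26
Index = 53908.14 / 58987.26 × 100 = 91.3895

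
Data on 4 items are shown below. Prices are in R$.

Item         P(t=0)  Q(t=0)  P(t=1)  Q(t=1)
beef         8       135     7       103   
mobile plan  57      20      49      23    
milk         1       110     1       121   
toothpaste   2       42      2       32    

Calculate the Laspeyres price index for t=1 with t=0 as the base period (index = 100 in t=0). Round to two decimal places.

Laspeyres price index uses base-period quantities as weights.
ΣP(t=1)·Q(t=0) = 7×135 + 49×20 + 1×110 + 2×42 = 945 + 980 + 110 + 84 = 2119
ΣP(t=0)·Q(t=0) = 8×135 + 57×20 + 1×110 + 2×42 = 1080 + 1140 + 110 + 84 = 2414
Index = 2119 / 2414 × 100 = 87.7796

87.78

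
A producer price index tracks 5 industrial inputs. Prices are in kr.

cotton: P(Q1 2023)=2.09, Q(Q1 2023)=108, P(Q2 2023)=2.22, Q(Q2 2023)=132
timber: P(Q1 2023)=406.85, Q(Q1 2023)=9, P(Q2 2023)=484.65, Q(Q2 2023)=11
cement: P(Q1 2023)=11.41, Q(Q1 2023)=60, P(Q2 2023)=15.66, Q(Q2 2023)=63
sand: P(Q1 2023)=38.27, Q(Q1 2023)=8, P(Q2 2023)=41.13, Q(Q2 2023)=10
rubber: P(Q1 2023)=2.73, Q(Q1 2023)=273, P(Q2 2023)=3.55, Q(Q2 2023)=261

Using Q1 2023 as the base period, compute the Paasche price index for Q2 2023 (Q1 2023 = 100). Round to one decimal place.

121.1

Paasche price index uses current-period quantities as weights.
ΣP(Q2 2023)·Q(Q2 2023) = 2.22×132 + 484.65×11 + 15.66×63 + 41.13×10 + 3.55×261 = 293.04 + 5331.15 + 986.58 + 411.3 + 926.55 = 7948.62
ΣP(Q1 2023)·Q(Q2 2023) = 2.09×132 + 406.85×11 + 11.41×63 + 38.27×10 + 2.73×261 = 275.88 + 4475.35 + 718.83 + 382.7 + 712.53 = 6565.29
Index = 7948.62 / 6565.29 × 100 = 121.0704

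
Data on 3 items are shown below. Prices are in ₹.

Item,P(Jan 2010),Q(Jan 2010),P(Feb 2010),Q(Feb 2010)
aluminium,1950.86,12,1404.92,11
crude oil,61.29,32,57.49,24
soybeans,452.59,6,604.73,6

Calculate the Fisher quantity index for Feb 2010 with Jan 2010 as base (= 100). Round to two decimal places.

91.48

Laspeyres component (base-period weights):
ΣP(Jan 2010)Q(Feb 2010) = 1950.86×11 + 61.29×24 + 452.59×6 = 21459.46 + 1470.96 + 2715.54 = 25645.96
ΣP(Jan 2010)Q(Jan 2010) = 1950.86×12 + 61.29×32 + 452.59×6 = 23410.32 + 1961.28 + 2715.54 = 28087.14
L = 25645.96 / 28087.14 × 100 = 91.3085
Paasche component (current-period weights):
ΣP(Feb 2010)Q(Feb 2010) = 1404.92×11 + 57.49×24 + 604.73×6 = 15454.12 + 1379.76 + 3628.38 = 20462.26
ΣP(Feb 2010)Q(Jan 2010) = 1404.92×12 + 57.49×32 + 604.73×6 = 16859.04 + 1839.68 + 3628.38 = 22327.1
P = 20462.26 / 22327.1 × 100 = 91.6476
Fisher = √(L × P) = √(91.3085 × 91.6476) = 91.4779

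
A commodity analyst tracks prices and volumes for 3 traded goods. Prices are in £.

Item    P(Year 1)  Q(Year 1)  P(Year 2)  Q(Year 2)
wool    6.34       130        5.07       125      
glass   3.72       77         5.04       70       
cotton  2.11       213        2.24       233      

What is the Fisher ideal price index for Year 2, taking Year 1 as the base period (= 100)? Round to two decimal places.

97.69

Laspeyres component (base-period weights):
ΣP(Year 2)Q(Year 1) = 5.07×130 + 5.04×77 + 2.24×213 = 659.1 + 388.08 + 477.12 = 1524.3
ΣP(Year 1)Q(Year 1) = 6.34×130 + 3.72×77 + 2.11×213 = 824.2 + 286.44 + 449.43 = 1560.07
L = 1524.3 / 1560.07 × 100 = 97.7072
Paasche component (current-period weights):
ΣP(Year 2)Q(Year 2) = 5.07×125 + 5.04×70 + 2.24×233 = 633.75 + 352.8 + 521.92 = 1508.47
ΣP(Year 1)Q(Year 2) = 6.34×125 + 3.72×70 + 2.11×233 = 792.5 + 260.4 + 491.63 = 1544.53
P = 1508.47 / 1544.53 × 100 = 97.6653
Fisher = √(L × P) = √(97.7072 × 97.6653) = 97.6862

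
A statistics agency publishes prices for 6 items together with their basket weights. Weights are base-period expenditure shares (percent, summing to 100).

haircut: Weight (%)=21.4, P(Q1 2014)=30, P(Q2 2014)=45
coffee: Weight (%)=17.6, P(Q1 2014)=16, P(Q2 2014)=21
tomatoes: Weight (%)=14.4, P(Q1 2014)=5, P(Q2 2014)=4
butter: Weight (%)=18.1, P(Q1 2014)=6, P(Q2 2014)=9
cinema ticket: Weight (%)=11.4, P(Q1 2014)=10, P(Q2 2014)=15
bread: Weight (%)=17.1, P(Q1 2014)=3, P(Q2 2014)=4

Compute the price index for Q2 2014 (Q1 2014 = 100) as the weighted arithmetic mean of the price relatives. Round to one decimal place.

haircut: 21.4 × (45/30) = 21.4 × 1.500000 = 32.1000
coffee: 17.6 × (21/16) = 17.6 × 1.312500 = 23.1000
tomatoes: 14.4 × (4/5) = 14.4 × 0.800000 = 11.5200
butter: 18.1 × (9/6) = 18.1 × 1.500000 = 27.1500
cinema ticket: 11.4 × (15/10) = 11.4 × 1.500000 = 17.1000
bread: 17.1 × (4/3) = 17.1 × 1.333333 = 22.8000
Index = Σ wᵢ·(p₁ᵢ/p₀ᵢ) = 32.1000 + 23.1000 + 11.5200 + 27.1500 + 17.1000 + 22.8000 = 133.7700

133.8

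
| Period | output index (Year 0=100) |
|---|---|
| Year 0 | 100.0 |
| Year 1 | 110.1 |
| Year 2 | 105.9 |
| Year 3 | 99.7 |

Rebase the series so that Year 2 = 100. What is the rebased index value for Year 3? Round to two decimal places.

94.15

Rebased(Year 3) = 99.7 / 105.9 × 100 = 94.1454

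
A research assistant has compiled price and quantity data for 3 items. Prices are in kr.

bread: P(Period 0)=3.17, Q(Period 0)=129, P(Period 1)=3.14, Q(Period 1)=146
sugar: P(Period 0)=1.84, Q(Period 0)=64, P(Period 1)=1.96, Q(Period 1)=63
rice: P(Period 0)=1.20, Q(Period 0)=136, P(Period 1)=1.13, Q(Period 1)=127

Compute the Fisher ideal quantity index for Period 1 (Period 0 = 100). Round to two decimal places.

Laspeyres component (base-period weights):
ΣP(Period 0)Q(Period 1) = 3.17×146 + 1.84×63 + 1.20×127 = 462.82 + 115.92 + 152.4 = 731.14
ΣP(Period 0)Q(Period 0) = 3.17×129 + 1.84×64 + 1.20×136 = 408.93 + 117.76 + 163.2 = 689.89
L = 731.14 / 689.89 × 100 = 105.9792
Paasche component (current-period weights):
ΣP(Period 1)Q(Period 1) = 3.14×146 + 1.96×63 + 1.13×127 = 458.44 + 123.48 + 143.51 = 725.43
ΣP(Period 1)Q(Period 0) = 3.14×129 + 1.96×64 + 1.13×136 = 405.06 + 125.44 + 153.68 = 684.18
P = 725.43 / 684.18 × 100 = 106.0291
Fisher = √(L × P) = √(105.9792 × 106.0291) = 106.0042

106.00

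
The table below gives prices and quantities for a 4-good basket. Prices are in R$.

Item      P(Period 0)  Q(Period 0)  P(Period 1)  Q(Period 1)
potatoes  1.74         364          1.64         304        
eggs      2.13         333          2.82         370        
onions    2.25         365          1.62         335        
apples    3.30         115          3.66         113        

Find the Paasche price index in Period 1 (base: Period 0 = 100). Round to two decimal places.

102.23

Paasche price index uses current-period quantities as weights.
ΣP(Period 1)·Q(Period 1) = 1.64×304 + 2.82×370 + 1.62×335 + 3.66×113 = 498.56 + 1043.4 + 542.7 + 413.58 = 2498.24
ΣP(Period 0)·Q(Period 1) = 1.74×304 + 2.13×370 + 2.25×335 + 3.30×113 = 528.96 + 788.1 + 753.75 + 372.9 = 2443.71
Index = 2498.24 / 2443.71 × 100 = 102.2314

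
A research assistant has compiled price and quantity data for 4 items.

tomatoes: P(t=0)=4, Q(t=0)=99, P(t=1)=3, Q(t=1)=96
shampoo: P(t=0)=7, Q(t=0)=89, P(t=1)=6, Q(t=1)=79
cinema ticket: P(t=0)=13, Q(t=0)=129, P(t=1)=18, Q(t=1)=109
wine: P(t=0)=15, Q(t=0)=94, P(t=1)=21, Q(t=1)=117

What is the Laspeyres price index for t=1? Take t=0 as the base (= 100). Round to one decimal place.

Laspeyres price index uses base-period quantities as weights.
ΣP(t=1)·Q(t=0) = 3×99 + 6×89 + 18×129 + 21×94 = 297 + 534 + 2322 + 1974 = 5127
ΣP(t=0)·Q(t=0) = 4×99 + 7×89 + 13×129 + 15×94 = 396 + 623 + 1677 + 1410 = 4106
Index = 5127 / 4106 × 100 = 124.8660

124.9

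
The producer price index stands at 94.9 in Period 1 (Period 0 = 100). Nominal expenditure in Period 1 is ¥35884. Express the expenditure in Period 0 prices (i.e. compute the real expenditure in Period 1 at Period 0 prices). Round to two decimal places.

Real = Nominal ÷ (Index/100) = 35884 ÷ (94.9/100)
     = 35884 ÷ 0.949 = 37812.4341

37812.43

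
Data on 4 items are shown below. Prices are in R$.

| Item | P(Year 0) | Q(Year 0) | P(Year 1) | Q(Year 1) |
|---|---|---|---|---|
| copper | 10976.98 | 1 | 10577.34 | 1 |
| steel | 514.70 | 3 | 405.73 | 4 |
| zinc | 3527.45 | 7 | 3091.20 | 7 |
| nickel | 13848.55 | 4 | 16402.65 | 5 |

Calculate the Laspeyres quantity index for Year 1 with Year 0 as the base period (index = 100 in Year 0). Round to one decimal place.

Laspeyres quantity index uses base-period prices as weights.
ΣP(Year 0)·Q(Year 1) = 10976.98×1 + 514.70×4 + 3527.45×7 + 13848.55×5 = 10976.98 + 2058.8 + 24692.15 + 69242.75 = 106970.68
ΣP(Year 0)·Q(Year 0) = 10976.98×1 + 514.70×3 + 3527.45×7 + 13848.55×4 = 10976.98 + 1544.1 + 24692.15 + 55394.2 = 92607.43
Index = 106970.68 / 92607.43 × 100 = 115.5098

115.5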